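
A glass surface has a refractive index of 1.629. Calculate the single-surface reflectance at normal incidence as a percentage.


Fresnel reflectance at normal incidence:
  R = ((n - 1)/(n + 1))^2
  (n - 1)/(n + 1) = (1.629 - 1)/(1.629 + 1) = 0.239254
  R = 0.239254^2 = 0.0572425
  R(%) = 0.0572425 * 100 = 5.724%

5.724%


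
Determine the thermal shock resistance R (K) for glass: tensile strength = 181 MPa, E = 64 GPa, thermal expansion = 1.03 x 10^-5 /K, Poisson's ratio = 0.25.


Thermal shock resistance: R = sigma * (1 - nu) / (E * alpha)
  Numerator = 181 * (1 - 0.25) = 135.75
  Denominator = 64 * 1000 * (1.03 x 10^-5) = 0.6592
  R = 135.75 / 0.6592 = 205.9 K

205.9 K


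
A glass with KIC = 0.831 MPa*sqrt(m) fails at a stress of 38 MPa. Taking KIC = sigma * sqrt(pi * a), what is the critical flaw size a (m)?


Rearrange KIC = sigma * sqrt(pi * a):
  sqrt(pi * a) = KIC / sigma
  sqrt(pi * a) = 0.831 / 38 = 0.021868
  a = (KIC / sigma)^2 / pi
  a = 0.021868^2 / pi = 0.0001522 m

0.0001522 m


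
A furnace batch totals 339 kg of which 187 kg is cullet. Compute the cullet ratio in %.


Cullet ratio = (cullet mass / total batch mass) * 100
  Ratio = 187 / 339 * 100 = 55.16%

55.16%


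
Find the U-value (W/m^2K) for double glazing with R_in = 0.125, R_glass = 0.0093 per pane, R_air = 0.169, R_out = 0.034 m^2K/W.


Total thermal resistance (series):
  R_total = R_in + R_glass + R_air + R_glass + R_out
  R_total = 0.125 + 0.0093 + 0.169 + 0.0093 + 0.034 = 0.3466 m^2K/W
U-value = 1 / R_total = 1 / 0.3466 = 2.885 W/m^2K

2.885 W/m^2K


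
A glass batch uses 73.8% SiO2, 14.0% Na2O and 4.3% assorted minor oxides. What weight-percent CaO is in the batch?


Pieces sum to 100%:
  CaO = 100 - (SiO2 + Na2O + others)
  CaO = 100 - (73.8 + 14.0 + 4.3) = 7.9%

7.9%


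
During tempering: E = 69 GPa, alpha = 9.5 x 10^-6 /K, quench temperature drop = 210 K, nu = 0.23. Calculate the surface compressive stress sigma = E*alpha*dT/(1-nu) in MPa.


Tempering stress: sigma = E * alpha * dT / (1 - nu)
  E (MPa) = 69 * 1000 = 69000
  Numerator = 69000 * (9.5 x 10^-6) * 210 = 137.655
  Denominator = 1 - 0.23 = 0.77
  sigma = 137.655 / 0.77 = 178.8 MPa

178.8 MPa


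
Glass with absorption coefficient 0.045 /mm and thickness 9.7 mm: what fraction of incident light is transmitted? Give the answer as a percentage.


Beer-Lambert law: T = exp(-alpha * thickness)
  exponent = -0.045 * 9.7 = -0.4365
  T = exp(-0.4365) = 0.6463
  Percentage = 0.6463 * 100 = 64.63%

64.63%


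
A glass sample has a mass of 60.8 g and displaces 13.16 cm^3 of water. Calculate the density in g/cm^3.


Use the definition of density:
  rho = mass / volume
  rho = 60.8 / 13.16 = 4.62 g/cm^3

4.62 g/cm^3


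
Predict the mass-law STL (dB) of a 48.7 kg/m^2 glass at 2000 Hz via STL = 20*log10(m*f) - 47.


Mass law: STL = 20 * log10(m * f) - 47
  m * f = 48.7 * 2000 = 97400
  log10(97400) = 4.98856
  STL = 20 * 4.98856 - 47 = 99.7712 - 47 = 52.8 dB

52.8 dB


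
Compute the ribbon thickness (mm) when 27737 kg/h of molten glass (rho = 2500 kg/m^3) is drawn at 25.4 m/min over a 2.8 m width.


Ribbon cross-section from mass balance:
  Volume rate = throughput / density = 27737 / 2500 = 11.0948 m^3/h
  thickness = volume rate / (speed * 60 * width), i.e.
  thickness = throughput / (60 * speed * width * density) * 1000
  thickness = 27737 / (60 * 25.4 * 2.8 * 2500) * 1000 = 2.6 mm

2.6 mm


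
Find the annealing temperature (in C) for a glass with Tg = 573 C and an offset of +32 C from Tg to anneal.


The annealing temperature is Tg plus the offset:
  T_anneal = 573 + 32 = 605 C

605 C


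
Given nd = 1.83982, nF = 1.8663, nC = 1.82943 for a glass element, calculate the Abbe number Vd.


Abbe number formula: Vd = (nd - 1) / (nF - nC)
  nd - 1 = 1.83982 - 1 = 0.83982
  nF - nC = 1.8663 - 1.82943 = 0.03687
  Vd = 0.83982 / 0.03687 = 22.78

22.78


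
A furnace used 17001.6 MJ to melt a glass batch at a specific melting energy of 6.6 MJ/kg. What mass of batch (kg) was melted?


Rearrange E = m * s for m:
  m = E / s
  m = 17001.6 / 6.6 = 2576.0 kg

2576.0 kg


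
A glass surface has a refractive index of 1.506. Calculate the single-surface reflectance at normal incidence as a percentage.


Fresnel reflectance at normal incidence:
  R = ((n - 1)/(n + 1))^2
  (n - 1)/(n + 1) = (1.506 - 1)/(1.506 + 1) = 0.201915
  R = 0.201915^2 = 0.0407697
  R(%) = 0.0407697 * 100 = 4.077%

4.077%


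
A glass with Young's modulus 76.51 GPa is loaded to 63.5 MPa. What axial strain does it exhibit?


Rearrange E = sigma / epsilon:
  epsilon = sigma / E
  E (MPa) = 76.51 * 1000 = 76510
  epsilon = 63.5 / 76510 = 0.00083

0.00083


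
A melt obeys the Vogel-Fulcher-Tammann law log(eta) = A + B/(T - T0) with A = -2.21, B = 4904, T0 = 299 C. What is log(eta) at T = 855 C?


VFT equation: log(eta) = A + B / (T - T0)
  T - T0 = 855 - 299 = 556
  B / (T - T0) = 4904 / 556 = 8.82
  log(eta) = -2.21 + 8.82 = 6.61

6.61


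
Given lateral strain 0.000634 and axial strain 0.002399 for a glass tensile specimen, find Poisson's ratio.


Poisson's ratio: nu = lateral strain / axial strain
  nu = 0.000634 / 0.002399 = 0.2643

0.2643


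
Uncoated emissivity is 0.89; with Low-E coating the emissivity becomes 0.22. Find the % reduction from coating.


Percentage reduction = (1 - coated/uncoated) * 100
  Ratio = 0.22 / 0.89 = 0.2472
  Reduction = (1 - 0.2472) * 100 = 75.3%

75.3%


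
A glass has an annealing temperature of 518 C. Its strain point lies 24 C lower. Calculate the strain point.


Strain point = annealing point - difference:
  T_strain = 518 - 24 = 494 C

494 C


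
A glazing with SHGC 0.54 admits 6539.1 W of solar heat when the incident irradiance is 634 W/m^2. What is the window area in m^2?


Rearrange Q = Area * SHGC * Irradiance:
  Area = Q / (SHGC * Irradiance)
  Area = 6539.1 / (0.54 * 634) = 19.1 m^2

19.1 m^2


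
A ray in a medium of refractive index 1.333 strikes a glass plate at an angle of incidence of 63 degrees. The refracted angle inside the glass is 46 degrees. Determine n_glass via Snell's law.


Apply Snell's law: n1 * sin(theta1) = n2 * sin(theta2)
  n2 = n1 * sin(theta1) / sin(theta2)
  sin(63) = 0.891007
  sin(46) = 0.71934
  n2 = 1.333 * 0.891007 / 0.71934 = 1.6511

1.6511


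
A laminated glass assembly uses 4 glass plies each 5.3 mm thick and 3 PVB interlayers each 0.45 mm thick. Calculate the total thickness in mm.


Total thickness = glass contribution + PVB contribution
  Glass: 4 * 5.3 = 21.2 mm
  PVB: 3 * 0.45 = 1.35 mm
  Total = 21.2 + 1.35 = 22.55 mm

22.55 mm


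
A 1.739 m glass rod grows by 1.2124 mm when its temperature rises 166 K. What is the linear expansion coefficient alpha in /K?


Rearrange dL = alpha * L0 * dT for alpha:
  alpha = dL / (L0 * dT)
  alpha = (1.2124 / 1000) / (1.739 * 166) = 0.0000042 /K = 4.2 x 10^-6 /K

4.2 x 10^-6 /K


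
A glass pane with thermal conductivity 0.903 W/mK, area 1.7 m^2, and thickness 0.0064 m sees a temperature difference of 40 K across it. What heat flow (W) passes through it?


Fourier's law: Q = k * A * dT / t
  Q = 0.903 * 1.7 * 40 / 0.0064
  Q = 61.404 / 0.0064 = 9594.4 W

9594.4 W


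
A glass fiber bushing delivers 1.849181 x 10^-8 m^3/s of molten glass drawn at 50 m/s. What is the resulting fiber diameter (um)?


Cross-sectional area from continuity:
  A = Q / v = 1.849181 x 10^-8 / 50 = 3.698362 x 10^-10 m^2
Diameter from circular cross-section:
  d = sqrt(4A / pi) * 10^6 (m -> um)
  d = sqrt(4 * 3.698362 x 10^-10 / pi) * 10^6 = 21.7 um

21.7 um


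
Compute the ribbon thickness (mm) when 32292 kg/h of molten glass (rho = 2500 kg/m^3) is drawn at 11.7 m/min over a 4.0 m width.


Ribbon cross-section from mass balance:
  Volume rate = throughput / density = 32292 / 2500 = 12.9168 m^3/h
  thickness = volume rate / (speed * 60 * width), i.e.
  thickness = throughput / (60 * speed * width * density) * 1000
  thickness = 32292 / (60 * 11.7 * 4.0 * 2500) * 1000 = 4.6 mm

4.6 mm


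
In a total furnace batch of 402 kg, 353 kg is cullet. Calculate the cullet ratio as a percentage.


Cullet ratio = (cullet mass / total batch mass) * 100
  Ratio = 353 / 402 * 100 = 87.81%

87.81%


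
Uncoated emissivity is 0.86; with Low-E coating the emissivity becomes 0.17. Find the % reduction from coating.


Percentage reduction = (1 - coated/uncoated) * 100
  Ratio = 0.17 / 0.86 = 0.1977
  Reduction = (1 - 0.1977) * 100 = 80.2%

80.2%


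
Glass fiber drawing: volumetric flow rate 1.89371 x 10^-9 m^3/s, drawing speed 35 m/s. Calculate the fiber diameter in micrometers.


Cross-sectional area from continuity:
  A = Q / v = 1.89371 x 10^-9 / 35 = 5.4106 x 10^-11 m^2
Diameter from circular cross-section:
  d = sqrt(4A / pi) * 10^6 (m -> um)
  d = sqrt(4 * 5.4106 x 10^-11 / pi) * 10^6 = 8.3 um

8.3 um


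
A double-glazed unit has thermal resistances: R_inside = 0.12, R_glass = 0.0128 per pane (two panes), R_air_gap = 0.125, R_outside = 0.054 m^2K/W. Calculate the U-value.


Total thermal resistance (series):
  R_total = R_in + R_glass + R_air + R_glass + R_out
  R_total = 0.12 + 0.0128 + 0.125 + 0.0128 + 0.054 = 0.3246 m^2K/W
U-value = 1 / R_total = 1 / 0.3246 = 3.081 W/m^2K

3.081 W/m^2K


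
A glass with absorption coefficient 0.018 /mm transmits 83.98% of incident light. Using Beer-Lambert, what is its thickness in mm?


Rearrange T = exp(-alpha * thickness):
  thickness = -ln(T) / alpha
  T = 83.98/100 = 0.8398
  ln(T) = -0.17459
  -ln(T) = 0.17459
  thickness = 0.17459 / 0.018 = 9.7 mm

9.7 mm


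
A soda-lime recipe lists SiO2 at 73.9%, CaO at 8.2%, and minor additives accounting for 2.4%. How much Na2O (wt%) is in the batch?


Pieces sum to 100%:
  Na2O = 100 - (SiO2 + CaO + others)
  Na2O = 100 - (73.9 + 8.2 + 2.4) = 15.5%

15.5%


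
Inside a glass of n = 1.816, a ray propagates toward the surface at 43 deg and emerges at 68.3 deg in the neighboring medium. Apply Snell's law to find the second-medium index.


Apply Snell's law: n1 * sin(theta1) = n2 * sin(theta2)
  n2 = n1 * sin(theta1) / sin(theta2)
  sin(43) = 0.681998
  sin(68.3) = 0.929133
  n2 = 1.816 * 0.681998 / 0.929133 = 1.333

1.333


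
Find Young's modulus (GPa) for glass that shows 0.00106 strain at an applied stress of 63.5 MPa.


Young's modulus: E = stress / strain
  E = 63.5 MPa / 0.00106 = 59905.66 MPa
Convert to GPa: 59905.66 / 1000 = 59.91 GPa

59.91 GPa


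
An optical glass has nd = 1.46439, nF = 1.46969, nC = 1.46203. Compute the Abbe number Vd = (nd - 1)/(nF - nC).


Abbe number formula: Vd = (nd - 1) / (nF - nC)
  nd - 1 = 1.46439 - 1 = 0.46439
  nF - nC = 1.46969 - 1.46203 = 0.00766
  Vd = 0.46439 / 0.00766 = 60.63

60.63


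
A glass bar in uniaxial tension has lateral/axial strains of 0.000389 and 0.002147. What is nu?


Poisson's ratio: nu = lateral strain / axial strain
  nu = 0.000389 / 0.002147 = 0.1812

0.1812


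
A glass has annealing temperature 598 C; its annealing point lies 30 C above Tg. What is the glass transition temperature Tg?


Rearrange T_anneal = Tg + offset for Tg:
  Tg = T_anneal - offset = 598 - 30 = 568 C

568 C


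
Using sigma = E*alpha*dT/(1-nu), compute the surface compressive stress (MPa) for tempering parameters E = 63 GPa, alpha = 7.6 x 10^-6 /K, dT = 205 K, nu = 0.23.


Tempering stress: sigma = E * alpha * dT / (1 - nu)
  E (MPa) = 63 * 1000 = 63000
  Numerator = 63000 * (7.6 x 10^-6) * 205 = 98.154
  Denominator = 1 - 0.23 = 0.77
  sigma = 98.154 / 0.77 = 127.5 MPa

127.5 MPa


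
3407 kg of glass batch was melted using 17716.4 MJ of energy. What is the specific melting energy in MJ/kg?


Rearrange E = m * s for s:
  s = E / m
  s = 17716.4 / 3407 = 5.2 MJ/kg

5.2 MJ/kg


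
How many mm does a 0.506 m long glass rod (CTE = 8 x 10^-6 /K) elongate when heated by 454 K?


Thermal expansion formula: dL = alpha * L0 * dT
  dL = (8 x 10^-6) * 0.506 * 454 = 0.00183779 m
Convert to mm: 0.00183779 * 1000 = 1.8378 mm

1.8378 mm


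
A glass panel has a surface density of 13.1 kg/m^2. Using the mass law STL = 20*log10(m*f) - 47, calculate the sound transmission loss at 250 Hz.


Mass law: STL = 20 * log10(m * f) - 47
  m * f = 13.1 * 250 = 3275
  log10(3275) = 3.51521
  STL = 20 * 3.51521 - 47 = 70.3042 - 47 = 23.3 dB

23.3 dB


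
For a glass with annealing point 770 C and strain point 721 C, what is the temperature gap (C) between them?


Gap = T_anneal - T_strain:
  gap = 770 - 721 = 49 C

49 C


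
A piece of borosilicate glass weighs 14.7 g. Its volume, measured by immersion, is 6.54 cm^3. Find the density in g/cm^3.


Use the definition of density:
  rho = mass / volume
  rho = 14.7 / 6.54 = 2.248 g/cm^3

2.248 g/cm^3


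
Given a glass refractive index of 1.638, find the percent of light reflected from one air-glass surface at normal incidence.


Fresnel reflectance at normal incidence:
  R = ((n - 1)/(n + 1))^2
  (n - 1)/(n + 1) = (1.638 - 1)/(1.638 + 1) = 0.24185
  R = 0.24185^2 = 0.0584914
  R(%) = 0.0584914 * 100 = 5.849%

5.849%


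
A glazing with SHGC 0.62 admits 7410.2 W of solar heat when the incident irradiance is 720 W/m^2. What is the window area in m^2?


Rearrange Q = Area * SHGC * Irradiance:
  Area = Q / (SHGC * Irradiance)
  Area = 7410.2 / (0.62 * 720) = 16.6 m^2

16.6 m^2


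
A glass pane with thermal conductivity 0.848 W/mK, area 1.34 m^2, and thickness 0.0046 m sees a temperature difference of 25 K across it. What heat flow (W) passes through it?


Fourier's law: Q = k * A * dT / t
  Q = 0.848 * 1.34 * 25 / 0.0046
  Q = 28.408 / 0.0046 = 6175.7 W

6175.7 W


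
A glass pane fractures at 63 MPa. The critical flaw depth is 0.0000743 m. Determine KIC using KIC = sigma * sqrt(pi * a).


Fracture toughness: KIC = sigma * sqrt(pi * a)
  pi * a = pi * 0.0000743 = 0.00023342
  sqrt(pi * a) = 0.015278
  KIC = 63 * 0.015278 = 0.963 MPa*sqrt(m)

0.963 MPa*sqrt(m)


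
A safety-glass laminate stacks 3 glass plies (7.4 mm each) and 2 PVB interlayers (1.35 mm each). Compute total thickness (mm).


Total thickness = glass contribution + PVB contribution
  Glass: 3 * 7.4 = 22.2 mm
  PVB: 2 * 1.35 = 2.7 mm
  Total = 22.2 + 2.7 = 24.9 mm

24.9 mm


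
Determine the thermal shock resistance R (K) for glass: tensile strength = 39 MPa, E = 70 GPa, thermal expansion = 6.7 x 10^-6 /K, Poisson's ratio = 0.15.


Thermal shock resistance: R = sigma * (1 - nu) / (E * alpha)
  Numerator = 39 * (1 - 0.15) = 33.15
  Denominator = 70 * 1000 * (6.7 x 10^-6) = 0.469
  R = 33.15 / 0.469 = 70.7 K

70.7 K


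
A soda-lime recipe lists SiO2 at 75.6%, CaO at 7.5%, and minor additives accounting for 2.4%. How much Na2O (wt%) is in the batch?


Pieces sum to 100%:
  Na2O = 100 - (SiO2 + CaO + others)
  Na2O = 100 - (75.6 + 7.5 + 2.4) = 14.5%

14.5%


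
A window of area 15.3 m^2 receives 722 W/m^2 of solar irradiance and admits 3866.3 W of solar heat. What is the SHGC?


Rearrange Q = Area * SHGC * Irradiance:
  SHGC = Q / (Area * Irradiance)
  SHGC = 3866.3 / (15.3 * 722) = 0.35

0.35


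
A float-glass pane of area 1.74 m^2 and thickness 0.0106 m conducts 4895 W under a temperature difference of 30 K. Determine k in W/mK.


Fourier's law rearranged: k = Q * t / (A * dT)
  Numerator = 4895 * 0.0106 = 51.887
  Denominator = 1.74 * 30 = 52.2
  k = 51.887 / 52.2 = 0.994 W/mK

0.994 W/mK


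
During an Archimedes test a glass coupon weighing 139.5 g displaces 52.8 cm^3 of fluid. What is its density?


Use the definition of density:
  rho = mass / volume
  rho = 139.5 / 52.8 = 2.642 g/cm^3

2.642 g/cm^3


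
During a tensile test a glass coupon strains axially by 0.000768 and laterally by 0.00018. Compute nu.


Poisson's ratio: nu = lateral strain / axial strain
  nu = 0.00018 / 0.000768 = 0.2344

0.2344


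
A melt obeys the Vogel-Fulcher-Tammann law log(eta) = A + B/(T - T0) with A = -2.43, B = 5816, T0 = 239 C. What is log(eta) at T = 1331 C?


VFT equation: log(eta) = A + B / (T - T0)
  T - T0 = 1331 - 239 = 1092
  B / (T - T0) = 5816 / 1092 = 5.326
  log(eta) = -2.43 + 5.326 = 2.896

2.896


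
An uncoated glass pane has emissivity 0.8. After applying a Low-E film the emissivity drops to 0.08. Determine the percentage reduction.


Percentage reduction = (1 - coated/uncoated) * 100
  Ratio = 0.08 / 0.8 = 0.1
  Reduction = (1 - 0.1) * 100 = 90.0%

90.0%


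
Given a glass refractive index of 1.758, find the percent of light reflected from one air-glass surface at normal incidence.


Fresnel reflectance at normal incidence:
  R = ((n - 1)/(n + 1))^2
  (n - 1)/(n + 1) = (1.758 - 1)/(1.758 + 1) = 0.274837
  R = 0.274837^2 = 0.0755354
  R(%) = 0.0755354 * 100 = 7.554%

7.554%


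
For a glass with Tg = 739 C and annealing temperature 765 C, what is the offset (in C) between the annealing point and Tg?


Offset = T_anneal - Tg:
  offset = 765 - 739 = 26 C

26 C


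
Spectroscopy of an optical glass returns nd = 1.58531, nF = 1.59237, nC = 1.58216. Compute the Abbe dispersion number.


Abbe number formula: Vd = (nd - 1) / (nF - nC)
  nd - 1 = 1.58531 - 1 = 0.58531
  nF - nC = 1.59237 - 1.58216 = 0.01021
  Vd = 0.58531 / 0.01021 = 57.33

57.33


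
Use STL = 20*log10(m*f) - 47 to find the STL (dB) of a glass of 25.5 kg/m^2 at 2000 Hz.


Mass law: STL = 20 * log10(m * f) - 47
  m * f = 25.5 * 2000 = 51000
  log10(51000) = 4.70757
  STL = 20 * 4.70757 - 47 = 94.1514 - 47 = 47.2 dB

47.2 dB


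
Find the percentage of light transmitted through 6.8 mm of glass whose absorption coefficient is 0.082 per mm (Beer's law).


Beer-Lambert law: T = exp(-alpha * thickness)
  exponent = -0.082 * 6.8 = -0.5576
  T = exp(-0.5576) = 0.5726
  Percentage = 0.5726 * 100 = 57.26%

57.26%


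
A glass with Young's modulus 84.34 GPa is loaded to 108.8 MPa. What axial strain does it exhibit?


Rearrange E = sigma / epsilon:
  epsilon = sigma / E
  E (MPa) = 84.34 * 1000 = 84340
  epsilon = 108.8 / 84340 = 0.00129

0.00129


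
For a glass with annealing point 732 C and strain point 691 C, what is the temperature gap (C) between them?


Gap = T_anneal - T_strain:
  gap = 732 - 691 = 41 C

41 C


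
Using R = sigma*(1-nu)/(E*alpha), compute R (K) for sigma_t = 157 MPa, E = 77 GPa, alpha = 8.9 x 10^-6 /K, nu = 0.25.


Thermal shock resistance: R = sigma * (1 - nu) / (E * alpha)
  Numerator = 157 * (1 - 0.25) = 117.75
  Denominator = 77 * 1000 * (8.9 x 10^-6) = 0.6853
  R = 117.75 / 0.6853 = 171.8 K

171.8 K


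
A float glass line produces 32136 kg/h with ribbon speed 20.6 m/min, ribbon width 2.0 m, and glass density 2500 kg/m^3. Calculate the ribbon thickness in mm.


Ribbon cross-section from mass balance:
  Volume rate = throughput / density = 32136 / 2500 = 12.8544 m^3/h
  thickness = volume rate / (speed * 60 * width), i.e.
  thickness = throughput / (60 * speed * width * density) * 1000
  thickness = 32136 / (60 * 20.6 * 2.0 * 2500) * 1000 = 5.2 mm

5.2 mm


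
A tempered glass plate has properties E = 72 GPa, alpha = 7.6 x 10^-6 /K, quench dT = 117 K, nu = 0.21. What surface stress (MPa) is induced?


Tempering stress: sigma = E * alpha * dT / (1 - nu)
  E (MPa) = 72 * 1000 = 72000
  Numerator = 72000 * (7.6 x 10^-6) * 117 = 64.0224
  Denominator = 1 - 0.21 = 0.79
  sigma = 64.0224 / 0.79 = 81.0 MPa

81.0 MPa


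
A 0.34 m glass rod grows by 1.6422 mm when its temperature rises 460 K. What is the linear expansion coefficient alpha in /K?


Rearrange dL = alpha * L0 * dT for alpha:
  alpha = dL / (L0 * dT)
  alpha = (1.6422 / 1000) / (0.34 * 460) = 0.0000105 /K = 1.05 x 10^-5 /K

1.05 x 10^-5 /K


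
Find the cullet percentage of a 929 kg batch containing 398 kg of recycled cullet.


Cullet ratio = (cullet mass / total batch mass) * 100
  Ratio = 398 / 929 * 100 = 42.84%

42.84%


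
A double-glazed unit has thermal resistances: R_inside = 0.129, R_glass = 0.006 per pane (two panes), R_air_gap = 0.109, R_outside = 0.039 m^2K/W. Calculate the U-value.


Total thermal resistance (series):
  R_total = R_in + R_glass + R_air + R_glass + R_out
  R_total = 0.129 + 0.006 + 0.109 + 0.006 + 0.039 = 0.289 m^2K/W
U-value = 1 / R_total = 1 / 0.289 = 3.46 W/m^2K

3.46 W/m^2K


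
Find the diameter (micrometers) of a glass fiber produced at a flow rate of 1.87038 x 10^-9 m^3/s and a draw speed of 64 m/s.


Cross-sectional area from continuity:
  A = Q / v = 1.87038 x 10^-9 / 64 = 2.922469 x 10^-11 m^2
Diameter from circular cross-section:
  d = sqrt(4A / pi) * 10^6 (m -> um)
  d = sqrt(4 * 2.922469 x 10^-11 / pi) * 10^6 = 6.1 um

6.1 um


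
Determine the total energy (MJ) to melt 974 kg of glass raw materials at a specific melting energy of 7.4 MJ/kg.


Total energy = mass * specific energy
  E = 974 * 7.4 = 7207.6 MJ

7207.6 MJ


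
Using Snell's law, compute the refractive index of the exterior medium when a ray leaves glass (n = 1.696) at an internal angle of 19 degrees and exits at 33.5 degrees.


Apply Snell's law: n1 * sin(theta1) = n2 * sin(theta2)
  n2 = n1 * sin(theta1) / sin(theta2)
  sin(19) = 0.325568
  sin(33.5) = 0.551937
  n2 = 1.696 * 0.325568 / 0.551937 = 1.0004

1.0004


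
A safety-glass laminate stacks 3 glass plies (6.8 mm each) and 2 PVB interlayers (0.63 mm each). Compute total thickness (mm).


Total thickness = glass contribution + PVB contribution
  Glass: 3 * 6.8 = 20.4 mm
  PVB: 2 * 0.63 = 1.26 mm
  Total = 20.4 + 1.26 = 21.66 mm

21.66 mm


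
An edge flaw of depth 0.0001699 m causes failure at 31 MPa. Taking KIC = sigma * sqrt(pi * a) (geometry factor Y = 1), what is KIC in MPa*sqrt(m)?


Fracture toughness: KIC = sigma * sqrt(pi * a)
  pi * a = pi * 0.0001699 = 0.000533757
  sqrt(pi * a) = 0.023103
  KIC = 31 * 0.023103 = 0.716 MPa*sqrt(m)

0.716 MPa*sqrt(m)


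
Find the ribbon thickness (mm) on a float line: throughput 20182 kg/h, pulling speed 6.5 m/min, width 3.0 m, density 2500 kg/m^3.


Ribbon cross-section from mass balance:
  Volume rate = throughput / density = 20182 / 2500 = 8.0728 m^3/h
  thickness = volume rate / (speed * 60 * width), i.e.
  thickness = throughput / (60 * speed * width * density) * 1000
  thickness = 20182 / (60 * 6.5 * 3.0 * 2500) * 1000 = 6.9 mm

6.9 mm


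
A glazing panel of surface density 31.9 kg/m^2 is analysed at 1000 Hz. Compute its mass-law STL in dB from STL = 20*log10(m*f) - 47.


Mass law: STL = 20 * log10(m * f) - 47
  m * f = 31.9 * 1000 = 31900
  log10(31900) = 4.50379
  STL = 20 * 4.50379 - 47 = 90.0758 - 47 = 43.1 dB

43.1 dB


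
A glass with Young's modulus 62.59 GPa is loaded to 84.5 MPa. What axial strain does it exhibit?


Rearrange E = sigma / epsilon:
  epsilon = sigma / E
  E (MPa) = 62.59 * 1000 = 62590
  epsilon = 84.5 / 62590 = 0.00135

0.00135


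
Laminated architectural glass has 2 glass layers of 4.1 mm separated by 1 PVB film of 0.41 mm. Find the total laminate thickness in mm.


Total thickness = glass contribution + PVB contribution
  Glass: 2 * 4.1 = 8.2 mm
  PVB: 1 * 0.41 = 0.41 mm
  Total = 8.2 + 0.41 = 8.61 mm

8.61 mm


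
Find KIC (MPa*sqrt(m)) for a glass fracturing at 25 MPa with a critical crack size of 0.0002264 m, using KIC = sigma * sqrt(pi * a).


Fracture toughness: KIC = sigma * sqrt(pi * a)
  pi * a = pi * 0.0002264 = 0.000711257
  sqrt(pi * a) = 0.026669
  KIC = 25 * 0.026669 = 0.667 MPa*sqrt(m)

0.667 MPa*sqrt(m)


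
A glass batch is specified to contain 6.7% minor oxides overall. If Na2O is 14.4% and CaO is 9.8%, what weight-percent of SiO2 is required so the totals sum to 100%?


Known pieces sum to 100%:
  SiO2 = 100 - (others + Na2O + CaO)
  SiO2 = 100 - (6.7 + 14.4 + 9.8) = 69.1%

69.1%


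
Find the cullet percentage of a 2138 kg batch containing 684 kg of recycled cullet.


Cullet ratio = (cullet mass / total batch mass) * 100
  Ratio = 684 / 2138 * 100 = 31.99%

31.99%


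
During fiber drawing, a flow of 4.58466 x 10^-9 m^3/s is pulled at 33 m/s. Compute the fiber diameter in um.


Cross-sectional area from continuity:
  A = Q / v = 4.58466 x 10^-9 / 33 = 1.389291 x 10^-10 m^2
Diameter from circular cross-section:
  d = sqrt(4A / pi) * 10^6 (m -> um)
  d = sqrt(4 * 1.389291 x 10^-10 / pi) * 10^6 = 13.3 um

13.3 um


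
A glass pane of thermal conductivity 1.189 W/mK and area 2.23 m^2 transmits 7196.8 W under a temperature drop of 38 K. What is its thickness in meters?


Fourier's law: t = k * A * dT / Q
  t = 1.189 * 2.23 * 38 / 7196.8
  t = 100.75586 / 7196.8 = 0.014 m

0.014 m


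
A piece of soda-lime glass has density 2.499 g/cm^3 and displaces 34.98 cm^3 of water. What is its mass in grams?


Rearrange rho = m / V:
  m = rho * V
  m = 2.499 * 34.98 = 87.415 g

87.415 g


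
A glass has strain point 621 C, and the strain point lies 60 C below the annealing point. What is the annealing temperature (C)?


T_anneal = T_strain + gap:
  T_anneal = 621 + 60 = 681 C

681 C


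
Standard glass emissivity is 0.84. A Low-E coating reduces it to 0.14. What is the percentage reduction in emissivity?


Percentage reduction = (1 - coated/uncoated) * 100
  Ratio = 0.14 / 0.84 = 0.1667
  Reduction = (1 - 0.1667) * 100 = 83.3%

83.3%


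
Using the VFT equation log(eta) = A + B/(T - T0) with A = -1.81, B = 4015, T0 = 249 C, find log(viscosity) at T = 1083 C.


VFT equation: log(eta) = A + B / (T - T0)
  T - T0 = 1083 - 249 = 834
  B / (T - T0) = 4015 / 834 = 4.814
  log(eta) = -1.81 + 4.814 = 3.004

3.004


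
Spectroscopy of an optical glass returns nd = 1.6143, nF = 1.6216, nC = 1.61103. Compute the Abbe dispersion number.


Abbe number formula: Vd = (nd - 1) / (nF - nC)
  nd - 1 = 1.6143 - 1 = 0.6143
  nF - nC = 1.6216 - 1.61103 = 0.01057
  Vd = 0.6143 / 0.01057 = 58.12

58.12


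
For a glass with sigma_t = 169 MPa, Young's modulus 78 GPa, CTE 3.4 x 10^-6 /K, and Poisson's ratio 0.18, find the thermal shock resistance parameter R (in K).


Thermal shock resistance: R = sigma * (1 - nu) / (E * alpha)
  Numerator = 169 * (1 - 0.18) = 138.58
  Denominator = 78 * 1000 * (3.4 x 10^-6) = 0.2652
  R = 138.58 / 0.2652 = 522.5 K

522.5 K


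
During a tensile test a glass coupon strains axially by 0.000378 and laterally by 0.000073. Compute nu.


Poisson's ratio: nu = lateral strain / axial strain
  nu = 0.000073 / 0.000378 = 0.1931

0.1931


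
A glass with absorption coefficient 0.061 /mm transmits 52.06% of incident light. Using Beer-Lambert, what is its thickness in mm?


Rearrange T = exp(-alpha * thickness):
  thickness = -ln(T) / alpha
  T = 52.06/100 = 0.5206
  ln(T) = -0.65277
  -ln(T) = 0.65277
  thickness = 0.65277 / 0.061 = 10.7 mm

10.7 mm


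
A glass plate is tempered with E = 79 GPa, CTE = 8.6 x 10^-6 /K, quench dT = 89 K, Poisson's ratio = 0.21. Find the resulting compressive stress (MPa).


Tempering stress: sigma = E * alpha * dT / (1 - nu)
  E (MPa) = 79 * 1000 = 79000
  Numerator = 79000 * (8.6 x 10^-6) * 89 = 60.4666
  Denominator = 1 - 0.21 = 0.79
  sigma = 60.4666 / 0.79 = 76.5 MPa

76.5 MPa


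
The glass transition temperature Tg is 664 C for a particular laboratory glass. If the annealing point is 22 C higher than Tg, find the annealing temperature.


The annealing temperature is Tg plus the offset:
  T_anneal = 664 + 22 = 686 C

686 C


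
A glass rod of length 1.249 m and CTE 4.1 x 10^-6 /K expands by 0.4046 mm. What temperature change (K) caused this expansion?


Rearrange dL = alpha * L0 * dT for dT:
  dT = dL / (alpha * L0)
  dL (m) = 0.4046 / 1000 = 0.0004046
  dT = 0.0004046 / ((4.1 x 10^-6) * 1.249) = 79.0 K

79.0 K


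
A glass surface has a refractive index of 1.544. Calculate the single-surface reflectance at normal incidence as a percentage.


Fresnel reflectance at normal incidence:
  R = ((n - 1)/(n + 1))^2
  (n - 1)/(n + 1) = (1.544 - 1)/(1.544 + 1) = 0.213836
  R = 0.213836^2 = 0.0457258
  R(%) = 0.0457258 * 100 = 4.573%

4.573%


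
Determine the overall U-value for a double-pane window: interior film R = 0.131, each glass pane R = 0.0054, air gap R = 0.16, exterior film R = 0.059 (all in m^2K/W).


Total thermal resistance (series):
  R_total = R_in + R_glass + R_air + R_glass + R_out
  R_total = 0.131 + 0.0054 + 0.16 + 0.0054 + 0.059 = 0.3608 m^2K/W
U-value = 1 / R_total = 1 / 0.3608 = 2.772 W/m^2K

2.772 W/m^2K


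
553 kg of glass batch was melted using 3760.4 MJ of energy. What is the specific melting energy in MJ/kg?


Rearrange E = m * s for s:
  s = E / m
  s = 3760.4 / 553 = 6.8 MJ/kg

6.8 MJ/kg


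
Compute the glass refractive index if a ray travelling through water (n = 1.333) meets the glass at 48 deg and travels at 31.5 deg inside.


Apply Snell's law: n1 * sin(theta1) = n2 * sin(theta2)
  n2 = n1 * sin(theta1) / sin(theta2)
  sin(48) = 0.743145
  sin(31.5) = 0.522499
  n2 = 1.333 * 0.743145 / 0.522499 = 1.8959

1.8959


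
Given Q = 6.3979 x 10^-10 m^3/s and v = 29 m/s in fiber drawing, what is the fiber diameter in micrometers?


Cross-sectional area from continuity:
  A = Q / v = 6.3979 x 10^-10 / 29 = 2.206172 x 10^-11 m^2
Diameter from circular cross-section:
  d = sqrt(4A / pi) * 10^6 (m -> um)
  d = sqrt(4 * 2.206172 x 10^-11 / pi) * 10^6 = 5.3 um

5.3 um


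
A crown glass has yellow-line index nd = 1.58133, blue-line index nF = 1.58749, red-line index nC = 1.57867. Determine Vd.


Abbe number formula: Vd = (nd - 1) / (nF - nC)
  nd - 1 = 1.58133 - 1 = 0.58133
  nF - nC = 1.58749 - 1.57867 = 0.00882
  Vd = 0.58133 / 0.00882 = 65.91

65.91


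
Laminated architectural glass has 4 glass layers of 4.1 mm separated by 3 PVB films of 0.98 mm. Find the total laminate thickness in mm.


Total thickness = glass contribution + PVB contribution
  Glass: 4 * 4.1 = 16.4 mm
  PVB: 3 * 0.98 = 2.94 mm
  Total = 16.4 + 2.94 = 19.34 mm

19.34 mm


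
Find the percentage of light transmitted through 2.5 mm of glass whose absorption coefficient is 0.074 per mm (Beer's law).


Beer-Lambert law: T = exp(-alpha * thickness)
  exponent = -0.074 * 2.5 = -0.185
  T = exp(-0.185) = 0.8311
  Percentage = 0.8311 * 100 = 83.11%

83.11%


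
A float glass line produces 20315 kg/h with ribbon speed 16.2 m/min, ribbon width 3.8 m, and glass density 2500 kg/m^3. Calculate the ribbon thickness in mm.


Ribbon cross-section from mass balance:
  Volume rate = throughput / density = 20315 / 2500 = 8.126 m^3/h
  thickness = volume rate / (speed * 60 * width), i.e.
  thickness = throughput / (60 * speed * width * density) * 1000
  thickness = 20315 / (60 * 16.2 * 3.8 * 2500) * 1000 = 2.2 mm

2.2 mm


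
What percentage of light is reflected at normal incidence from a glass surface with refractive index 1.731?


Fresnel reflectance at normal incidence:
  R = ((n - 1)/(n + 1))^2
  (n - 1)/(n + 1) = (1.731 - 1)/(1.731 + 1) = 0.267668
  R = 0.267668^2 = 0.0716462
  R(%) = 0.0716462 * 100 = 7.165%

7.165%


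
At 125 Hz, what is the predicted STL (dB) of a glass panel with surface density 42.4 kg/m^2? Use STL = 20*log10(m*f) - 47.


Mass law: STL = 20 * log10(m * f) - 47
  m * f = 42.4 * 125 = 5300
  log10(5300) = 3.72428
  STL = 20 * 3.72428 - 47 = 74.4856 - 47 = 27.5 dB

27.5 dB


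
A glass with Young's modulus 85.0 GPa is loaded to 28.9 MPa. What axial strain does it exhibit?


Rearrange E = sigma / epsilon:
  epsilon = sigma / E
  E (MPa) = 85.0 * 1000 = 85000
  epsilon = 28.9 / 85000 = 0.00034

0.00034


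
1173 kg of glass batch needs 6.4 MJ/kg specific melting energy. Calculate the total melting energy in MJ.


Total energy = mass * specific energy
  E = 1173 * 6.4 = 7507.2 MJ

7507.2 MJ


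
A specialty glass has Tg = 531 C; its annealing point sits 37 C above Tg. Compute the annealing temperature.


The annealing temperature is Tg plus the offset:
  T_anneal = 531 + 37 = 568 C

568 C


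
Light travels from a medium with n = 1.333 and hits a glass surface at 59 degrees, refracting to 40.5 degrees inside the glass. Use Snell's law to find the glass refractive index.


Apply Snell's law: n1 * sin(theta1) = n2 * sin(theta2)
  n2 = n1 * sin(theta1) / sin(theta2)
  sin(59) = 0.857167
  sin(40.5) = 0.649448
  n2 = 1.333 * 0.857167 / 0.649448 = 1.7593

1.7593


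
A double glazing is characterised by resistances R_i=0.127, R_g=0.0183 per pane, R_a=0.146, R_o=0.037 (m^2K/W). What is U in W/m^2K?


Total thermal resistance (series):
  R_total = R_in + R_glass + R_air + R_glass + R_out
  R_total = 0.127 + 0.0183 + 0.146 + 0.0183 + 0.037 = 0.3466 m^2K/W
U-value = 1 / R_total = 1 / 0.3466 = 2.885 W/m^2K

2.885 W/m^2K


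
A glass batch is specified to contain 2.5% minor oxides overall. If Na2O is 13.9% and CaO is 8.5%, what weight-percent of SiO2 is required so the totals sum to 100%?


Known pieces sum to 100%:
  SiO2 = 100 - (others + Na2O + CaO)
  SiO2 = 100 - (2.5 + 13.9 + 8.5) = 75.1%

75.1%


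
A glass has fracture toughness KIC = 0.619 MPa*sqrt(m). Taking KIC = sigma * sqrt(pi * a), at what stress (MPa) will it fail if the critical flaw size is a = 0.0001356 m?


Rearrange KIC = sigma * sqrt(pi * a):
  sigma = KIC / sqrt(pi * a)
  sqrt(pi * 0.0001356) = 0.02064
  sigma = 0.619 / 0.02064 = 29.99 MPa

29.99 MPa


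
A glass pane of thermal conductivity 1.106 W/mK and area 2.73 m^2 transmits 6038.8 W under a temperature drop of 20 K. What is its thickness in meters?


Fourier's law: t = k * A * dT / Q
  t = 1.106 * 2.73 * 20 / 6038.8
  t = 60.3876 / 6038.8 = 0.01 m

0.01 m


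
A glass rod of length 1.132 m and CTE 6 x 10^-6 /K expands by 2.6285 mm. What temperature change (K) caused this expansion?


Rearrange dL = alpha * L0 * dT for dT:
  dT = dL / (alpha * L0)
  dL (m) = 2.6285 / 1000 = 0.0026285
  dT = 0.0026285 / ((6 x 10^-6) * 1.132) = 387.0 K

387.0 K


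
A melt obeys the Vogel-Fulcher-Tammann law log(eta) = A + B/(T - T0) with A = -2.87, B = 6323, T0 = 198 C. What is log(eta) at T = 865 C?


VFT equation: log(eta) = A + B / (T - T0)
  T - T0 = 865 - 198 = 667
  B / (T - T0) = 6323 / 667 = 9.48
  log(eta) = -2.87 + 9.48 = 6.61

6.61


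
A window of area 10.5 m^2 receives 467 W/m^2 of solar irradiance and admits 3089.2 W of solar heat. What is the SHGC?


Rearrange Q = Area * SHGC * Irradiance:
  SHGC = Q / (Area * Irradiance)
  SHGC = 3089.2 / (10.5 * 467) = 0.63

0.63


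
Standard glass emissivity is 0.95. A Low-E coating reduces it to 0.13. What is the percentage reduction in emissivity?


Percentage reduction = (1 - coated/uncoated) * 100
  Ratio = 0.13 / 0.95 = 0.1368
  Reduction = (1 - 0.1368) * 100 = 86.3%

86.3%


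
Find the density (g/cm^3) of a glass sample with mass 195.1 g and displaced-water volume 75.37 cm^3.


Use the definition of density:
  rho = mass / volume
  rho = 195.1 / 75.37 = 2.589 g/cm^3

2.589 g/cm^3


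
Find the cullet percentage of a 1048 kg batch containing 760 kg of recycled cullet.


Cullet ratio = (cullet mass / total batch mass) * 100
  Ratio = 760 / 1048 * 100 = 72.52%

72.52%


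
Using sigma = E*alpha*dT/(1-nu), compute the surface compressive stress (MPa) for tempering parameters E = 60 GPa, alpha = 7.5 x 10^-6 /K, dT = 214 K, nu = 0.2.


Tempering stress: sigma = E * alpha * dT / (1 - nu)
  E (MPa) = 60 * 1000 = 60000
  Numerator = 60000 * (7.5 x 10^-6) * 214 = 96.3
  Denominator = 1 - 0.2 = 0.8
  sigma = 96.3 / 0.8 = 120.4 MPa

120.4 MPa


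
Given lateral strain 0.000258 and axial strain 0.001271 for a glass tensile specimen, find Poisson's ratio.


Poisson's ratio: nu = lateral strain / axial strain
  nu = 0.000258 / 0.001271 = 0.203

0.203


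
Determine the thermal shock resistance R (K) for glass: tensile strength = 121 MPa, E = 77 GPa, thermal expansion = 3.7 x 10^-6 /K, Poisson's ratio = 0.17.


Thermal shock resistance: R = sigma * (1 - nu) / (E * alpha)
  Numerator = 121 * (1 - 0.17) = 100.43
  Denominator = 77 * 1000 * (3.7 x 10^-6) = 0.2849
  R = 100.43 / 0.2849 = 352.5 K

352.5 K


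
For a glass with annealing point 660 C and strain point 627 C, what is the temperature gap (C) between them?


Gap = T_anneal - T_strain:
  gap = 660 - 627 = 33 C

33 C


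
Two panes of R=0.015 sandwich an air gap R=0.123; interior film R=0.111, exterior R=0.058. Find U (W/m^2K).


Total thermal resistance (series):
  R_total = R_in + R_glass + R_air + R_glass + R_out
  R_total = 0.111 + 0.015 + 0.123 + 0.015 + 0.058 = 0.322 m^2K/W
U-value = 1 / R_total = 1 / 0.322 = 3.106 W/m^2K

3.106 W/m^2K


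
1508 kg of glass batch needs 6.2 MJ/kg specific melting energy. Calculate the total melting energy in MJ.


Total energy = mass * specific energy
  E = 1508 * 6.2 = 9349.6 MJ

9349.6 MJ


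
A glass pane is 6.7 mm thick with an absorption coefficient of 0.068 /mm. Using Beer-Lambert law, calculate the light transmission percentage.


Beer-Lambert law: T = exp(-alpha * thickness)
  exponent = -0.068 * 6.7 = -0.4556
  T = exp(-0.4556) = 0.6341
  Percentage = 0.6341 * 100 = 63.41%

63.41%


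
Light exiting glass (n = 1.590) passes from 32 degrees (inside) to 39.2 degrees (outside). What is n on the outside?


Apply Snell's law: n1 * sin(theta1) = n2 * sin(theta2)
  n2 = n1 * sin(theta1) / sin(theta2)
  sin(32) = 0.529919
  sin(39.2) = 0.632029
  n2 = 1.590 * 0.529919 / 0.632029 = 1.3331

1.3331


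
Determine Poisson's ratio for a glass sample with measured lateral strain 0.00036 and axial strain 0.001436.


Poisson's ratio: nu = lateral strain / axial strain
  nu = 0.00036 / 0.001436 = 0.2507

0.2507


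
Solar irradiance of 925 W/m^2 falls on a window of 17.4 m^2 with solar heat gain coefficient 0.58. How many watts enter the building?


Solar heat gain: Q = Area * SHGC * Irradiance
  Q = 17.4 * 0.58 * 925 = 9335.1 W

9335.1 W


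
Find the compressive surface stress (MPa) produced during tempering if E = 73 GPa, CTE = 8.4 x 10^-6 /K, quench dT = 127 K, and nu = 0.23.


Tempering stress: sigma = E * alpha * dT / (1 - nu)
  E (MPa) = 73 * 1000 = 73000
  Numerator = 73000 * (8.4 x 10^-6) * 127 = 77.8764
  Denominator = 1 - 0.23 = 0.77
  sigma = 77.8764 / 0.77 = 101.1 MPa

101.1 MPa


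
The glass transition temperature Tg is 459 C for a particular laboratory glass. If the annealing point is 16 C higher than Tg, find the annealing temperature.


The annealing temperature is Tg plus the offset:
  T_anneal = 459 + 16 = 475 C

475 C


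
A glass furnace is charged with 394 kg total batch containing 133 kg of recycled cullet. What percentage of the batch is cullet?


Cullet ratio = (cullet mass / total batch mass) * 100
  Ratio = 133 / 394 * 100 = 33.76%

33.76%


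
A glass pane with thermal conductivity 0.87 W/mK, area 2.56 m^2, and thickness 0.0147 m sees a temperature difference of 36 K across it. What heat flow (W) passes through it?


Fourier's law: Q = k * A * dT / t
  Q = 0.87 * 2.56 * 36 / 0.0147
  Q = 80.1792 / 0.0147 = 5454.4 W

5454.4 W


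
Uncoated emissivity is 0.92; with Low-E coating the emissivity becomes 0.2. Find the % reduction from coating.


Percentage reduction = (1 - coated/uncoated) * 100
  Ratio = 0.2 / 0.92 = 0.2174
  Reduction = (1 - 0.2174) * 100 = 78.3%

78.3%


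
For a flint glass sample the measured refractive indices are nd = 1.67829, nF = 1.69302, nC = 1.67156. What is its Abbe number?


Abbe number formula: Vd = (nd - 1) / (nF - nC)
  nd - 1 = 1.67829 - 1 = 0.67829
  nF - nC = 1.69302 - 1.67156 = 0.02146
  Vd = 0.67829 / 0.02146 = 31.61

31.61


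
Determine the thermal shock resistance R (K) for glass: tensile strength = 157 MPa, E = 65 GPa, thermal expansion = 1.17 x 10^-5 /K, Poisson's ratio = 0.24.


Thermal shock resistance: R = sigma * (1 - nu) / (E * alpha)
  Numerator = 157 * (1 - 0.24) = 119.32
  Denominator = 65 * 1000 * (1.17 x 10^-5) = 0.7605
  R = 119.32 / 0.7605 = 156.9 K

156.9 K


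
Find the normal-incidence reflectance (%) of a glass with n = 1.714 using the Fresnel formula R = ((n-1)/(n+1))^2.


Fresnel reflectance at normal incidence:
  R = ((n - 1)/(n + 1))^2
  (n - 1)/(n + 1) = (1.714 - 1)/(1.714 + 1) = 0.26308
  R = 0.26308^2 = 0.0692111
  R(%) = 0.0692111 * 100 = 6.921%

6.921%
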